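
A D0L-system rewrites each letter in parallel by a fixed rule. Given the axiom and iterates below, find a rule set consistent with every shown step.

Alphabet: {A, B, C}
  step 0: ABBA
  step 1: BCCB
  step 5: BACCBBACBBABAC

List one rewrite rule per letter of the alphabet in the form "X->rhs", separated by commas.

  step 0 ⇒ step 1: ABBA ⇒ B·C·C·B
    A ↦ B
    B ↦ C
    C ↦ BA  (constrained at step 1)

A->B, B->C, C->BA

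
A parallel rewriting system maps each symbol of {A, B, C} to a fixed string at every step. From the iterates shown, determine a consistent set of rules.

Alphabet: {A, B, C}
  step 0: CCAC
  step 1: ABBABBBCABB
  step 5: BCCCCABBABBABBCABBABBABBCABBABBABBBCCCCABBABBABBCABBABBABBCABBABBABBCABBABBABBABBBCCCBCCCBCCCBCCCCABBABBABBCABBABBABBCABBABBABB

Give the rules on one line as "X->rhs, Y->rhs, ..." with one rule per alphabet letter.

A->BC, B->C, C->ABB

  step 0 ⇒ step 1: CCAC ⇒ ABB·ABB·BC·ABB
    A ↦ BC
    C ↦ ABB
    B ↦ C  (constrained at step 1)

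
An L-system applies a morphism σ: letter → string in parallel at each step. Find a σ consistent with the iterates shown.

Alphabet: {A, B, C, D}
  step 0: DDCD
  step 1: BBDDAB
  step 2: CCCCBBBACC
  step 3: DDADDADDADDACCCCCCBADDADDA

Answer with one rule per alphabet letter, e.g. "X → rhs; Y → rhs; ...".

  step 2 ⇒ step 3: CCCCBBBACC ⇒ DDA·DDA·DDA·DDA·CC·CC·CC·BA·DDA·DDA
    A ↦ BA
    B ↦ CC
    C ↦ DDA
  step 0 ⇒ step 1: DDCD ⇒ B·B·DDA·B
    D ↦ B

A->BA, B->CC, C->DDA, D->B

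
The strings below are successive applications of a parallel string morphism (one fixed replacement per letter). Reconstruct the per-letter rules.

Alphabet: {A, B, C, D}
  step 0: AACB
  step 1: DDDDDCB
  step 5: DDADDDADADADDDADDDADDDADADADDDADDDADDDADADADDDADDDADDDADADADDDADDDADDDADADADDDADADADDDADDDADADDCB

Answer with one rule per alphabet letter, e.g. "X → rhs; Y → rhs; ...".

A->DD, B->CB, C->D, D->AD

  step 0 ⇒ step 1: AACB ⇒ DD·DD·D·CB
    A ↦ DD
    B ↦ CB
    C ↦ D
    D ↦ AD  (constrained at step 1)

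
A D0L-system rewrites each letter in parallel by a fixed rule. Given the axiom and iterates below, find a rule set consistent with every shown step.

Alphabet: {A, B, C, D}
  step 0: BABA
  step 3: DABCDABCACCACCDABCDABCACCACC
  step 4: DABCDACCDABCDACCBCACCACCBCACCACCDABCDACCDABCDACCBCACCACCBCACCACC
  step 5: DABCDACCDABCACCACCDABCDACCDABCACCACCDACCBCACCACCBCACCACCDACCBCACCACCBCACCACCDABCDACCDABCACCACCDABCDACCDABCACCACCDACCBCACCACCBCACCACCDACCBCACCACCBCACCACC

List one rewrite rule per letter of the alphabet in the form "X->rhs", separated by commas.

A->BC, B->D, C->ACC, D->DA

  step 4 ⇒ step 5: DABCDACCDABCDACCBCACCACCBCACCACCDABCDACCDABCDACCBCACCACCBCACCACC ⇒ DA·BC·D·ACC·DA·BC·ACC·ACC·DA·BC·D·ACC·DA·BC·ACC·ACC·D·ACC·BC·ACC·ACC·BC·ACC·ACC·D·ACC·BC·ACC·ACC·BC·ACC·ACC·DA·BC·D·ACC·DA·BC·ACC·ACC·DA·BC·D·ACC·DA·BC·ACC·ACC·D·ACC·BC·ACC·ACC·BC·ACC·ACC·D·ACC·BC·ACC·ACC·BC·ACC·ACC
    A ↦ BC
    B ↦ D
    C ↦ ACC
    D ↦ DA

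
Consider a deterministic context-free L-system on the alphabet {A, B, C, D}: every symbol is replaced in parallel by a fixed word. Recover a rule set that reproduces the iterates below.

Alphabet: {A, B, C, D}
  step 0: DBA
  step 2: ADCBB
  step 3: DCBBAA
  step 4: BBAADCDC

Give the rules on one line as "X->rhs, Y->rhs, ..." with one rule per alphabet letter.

A->DC, B->A, C->B, D->B

  step 3 ⇒ step 4: DCBBAA ⇒ B·B·A·A·DC·DC
    A ↦ DC
    B ↦ A
    C ↦ B
    D ↦ B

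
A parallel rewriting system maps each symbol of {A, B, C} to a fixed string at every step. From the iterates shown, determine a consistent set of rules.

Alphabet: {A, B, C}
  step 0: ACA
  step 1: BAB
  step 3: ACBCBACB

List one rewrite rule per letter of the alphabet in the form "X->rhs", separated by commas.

  step 0 ⇒ step 1: ACA ⇒ B·A·B
    A ↦ B
    C ↦ A
    B ↦ CB  (constrained at step 1)

A->B, B->CB, C->A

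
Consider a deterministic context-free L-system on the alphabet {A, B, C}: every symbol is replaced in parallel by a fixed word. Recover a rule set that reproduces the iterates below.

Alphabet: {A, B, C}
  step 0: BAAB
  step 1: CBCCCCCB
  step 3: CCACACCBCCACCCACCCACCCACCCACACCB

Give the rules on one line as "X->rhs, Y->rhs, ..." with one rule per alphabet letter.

  step 0 ⇒ step 1: BAAB ⇒ CB·CC·CC·CB
    A ↦ CC
    B ↦ CB
    C ↦ AC  (constrained at step 1)

A->CC, B->CB, C->AC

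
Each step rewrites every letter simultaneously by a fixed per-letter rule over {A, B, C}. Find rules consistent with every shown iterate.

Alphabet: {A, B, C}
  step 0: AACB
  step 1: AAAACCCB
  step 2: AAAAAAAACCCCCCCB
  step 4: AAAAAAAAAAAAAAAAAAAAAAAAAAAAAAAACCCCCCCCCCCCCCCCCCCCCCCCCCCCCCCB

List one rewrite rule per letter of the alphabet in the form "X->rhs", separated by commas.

  step 1 ⇒ step 2: AAAACCCB ⇒ AA·AA·AA·AA·CC·CC·CC·CB
    A ↦ AA
    B ↦ CB
    C ↦ CC

A->AA, B->CB, C->CC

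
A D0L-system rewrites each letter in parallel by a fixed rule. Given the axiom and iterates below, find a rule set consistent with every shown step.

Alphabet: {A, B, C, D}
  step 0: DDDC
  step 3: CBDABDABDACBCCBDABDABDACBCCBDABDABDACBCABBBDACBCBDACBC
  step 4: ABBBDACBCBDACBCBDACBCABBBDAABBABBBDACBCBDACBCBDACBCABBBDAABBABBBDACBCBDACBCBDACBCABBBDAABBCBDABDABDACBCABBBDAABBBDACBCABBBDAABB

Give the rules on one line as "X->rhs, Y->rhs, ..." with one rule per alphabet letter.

  step 3 ⇒ step 4: CBDABDABDACBCCBDABDABDACBCCBDABDABDACBCABBBDACBCBDACBC ⇒ ABB·BDA·CB·C·BDA·CB·C·BDA·CB·C·ABB·BDA·ABB·ABB·BDA·CB·C·BDA·CB·C·BDA·CB·C·ABB·BDA·ABB·ABB·BDA·CB·C·BDA·CB·C·BDA·CB·C·ABB·BDA·ABB·C·BDA·BDA·BDA·CB·C·ABB·BDA·ABB·BDA·CB·C·ABB·BDA·ABB
    A ↦ C
    B ↦ BDA
    C ↦ ABB
    D ↦ CB

A->C, B->BDA, C->ABB, D->CB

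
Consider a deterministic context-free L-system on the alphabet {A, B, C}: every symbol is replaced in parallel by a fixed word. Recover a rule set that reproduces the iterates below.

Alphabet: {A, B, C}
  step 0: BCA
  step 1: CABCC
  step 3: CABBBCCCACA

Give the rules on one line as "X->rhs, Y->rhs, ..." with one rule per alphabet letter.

A->CC, B->CA, C->B

  step 0 ⇒ step 1: BCA ⇒ CA·B·CC
    A ↦ CC
    B ↦ CA
    C ↦ B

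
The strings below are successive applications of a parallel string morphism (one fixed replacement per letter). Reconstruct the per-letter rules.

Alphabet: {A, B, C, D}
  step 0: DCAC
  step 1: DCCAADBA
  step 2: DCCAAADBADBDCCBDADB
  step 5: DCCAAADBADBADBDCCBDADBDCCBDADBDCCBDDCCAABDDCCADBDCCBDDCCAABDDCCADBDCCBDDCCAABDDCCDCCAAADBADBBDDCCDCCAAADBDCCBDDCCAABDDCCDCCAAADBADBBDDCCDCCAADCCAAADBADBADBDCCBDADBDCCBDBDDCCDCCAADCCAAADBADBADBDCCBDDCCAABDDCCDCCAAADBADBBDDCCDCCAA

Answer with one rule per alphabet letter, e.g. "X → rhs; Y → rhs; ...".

A->ADB, B->BD, C->A, D->DCC

  step 1 ⇒ step 2: DCCAADBA ⇒ DCC·A·A·ADB·ADB·DCC·BD·ADB
    A ↦ ADB
    B ↦ BD
    C ↦ A
    D ↦ DCC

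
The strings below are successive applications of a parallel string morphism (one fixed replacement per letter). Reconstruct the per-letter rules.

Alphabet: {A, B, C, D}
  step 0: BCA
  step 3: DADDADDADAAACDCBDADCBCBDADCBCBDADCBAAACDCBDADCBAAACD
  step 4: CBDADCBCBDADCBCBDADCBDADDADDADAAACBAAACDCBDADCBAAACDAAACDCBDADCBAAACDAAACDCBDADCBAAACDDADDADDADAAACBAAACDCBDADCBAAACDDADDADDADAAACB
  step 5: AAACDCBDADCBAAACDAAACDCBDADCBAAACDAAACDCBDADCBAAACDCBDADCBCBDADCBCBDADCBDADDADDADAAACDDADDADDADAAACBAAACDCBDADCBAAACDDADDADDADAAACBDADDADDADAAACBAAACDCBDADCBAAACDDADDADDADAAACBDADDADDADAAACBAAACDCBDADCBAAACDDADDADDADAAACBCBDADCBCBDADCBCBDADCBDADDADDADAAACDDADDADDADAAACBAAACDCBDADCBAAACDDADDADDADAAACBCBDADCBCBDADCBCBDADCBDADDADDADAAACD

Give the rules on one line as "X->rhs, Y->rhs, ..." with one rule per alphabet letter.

A->DAD, B->CD, C->AAA, D->CB

  step 4 ⇒ step 5: CBDADCBCBDADCBCBDADCBDADDADDADAAACBAAACDCBDADCBAAACDAAACDCBDADCBAAACDAAACDCBDADCBAAACDDADDADDADAAACBAAACDCBDADCBAAACDDADDADDADAAACB ⇒ AAA·CD·CB·DAD·CB·AAA·CD·AAA·CD·CB·DAD·CB·AAA·CD·AAA·CD·CB·DAD·CB·AAA·CD·CB·DAD·CB·CB·DAD·CB·CB·DAD·CB·DAD·DAD·DAD·AAA·CD·DAD·DAD·DAD·AAA·CB·AAA·CD·CB·DAD·CB·AAA·CD·DAD·DAD·DAD·AAA·CB·DAD·DAD·DAD·AAA·CB·AAA·CD·CB·DAD·CB·AAA·CD·DAD·DAD·DAD·AAA·CB·DAD·DAD·DAD·AAA·CB·AAA·CD·CB·DAD·CB·AAA·CD·DAD·DAD·DAD·AAA·CB·CB·DAD·CB·CB·DAD·CB·CB·DAD·CB·DAD·DAD·DAD·AAA·CD·DAD·DAD·DAD·AAA·CB·AAA·CD·CB·DAD·CB·AAA·CD·DAD·DAD·DAD·AAA·CB·CB·DAD·CB·CB·DAD·CB·CB·DAD·CB·DAD·DAD·DAD·AAA·CD
    A ↦ DAD
    B ↦ CD
    C ↦ AAA
    D ↦ CB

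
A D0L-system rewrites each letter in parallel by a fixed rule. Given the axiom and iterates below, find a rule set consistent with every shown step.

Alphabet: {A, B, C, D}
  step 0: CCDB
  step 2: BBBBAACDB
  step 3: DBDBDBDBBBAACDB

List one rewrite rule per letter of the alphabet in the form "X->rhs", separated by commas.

  step 2 ⇒ step 3: BBBBAACDB ⇒ DB·DB·DB·DB·B·B·AA·C·DB
    A ↦ B
    B ↦ DB
    C ↦ AA
    D ↦ C

A->B, B->DB, C->AA, D->C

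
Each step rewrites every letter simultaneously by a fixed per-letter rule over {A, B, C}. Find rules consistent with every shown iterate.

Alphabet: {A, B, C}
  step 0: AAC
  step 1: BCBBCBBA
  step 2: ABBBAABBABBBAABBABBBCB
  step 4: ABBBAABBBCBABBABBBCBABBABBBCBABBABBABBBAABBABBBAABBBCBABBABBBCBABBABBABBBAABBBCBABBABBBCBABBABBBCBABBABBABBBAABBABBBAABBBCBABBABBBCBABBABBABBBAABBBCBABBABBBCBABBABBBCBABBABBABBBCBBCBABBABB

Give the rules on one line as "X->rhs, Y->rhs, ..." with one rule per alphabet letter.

A->BCB, B->ABB, C->BA

  step 1 ⇒ step 2: BCBBCBBA ⇒ ABB·BA·ABB·ABB·BA·ABB·ABB·BCB
    A ↦ BCB
    B ↦ ABB
    C ↦ BA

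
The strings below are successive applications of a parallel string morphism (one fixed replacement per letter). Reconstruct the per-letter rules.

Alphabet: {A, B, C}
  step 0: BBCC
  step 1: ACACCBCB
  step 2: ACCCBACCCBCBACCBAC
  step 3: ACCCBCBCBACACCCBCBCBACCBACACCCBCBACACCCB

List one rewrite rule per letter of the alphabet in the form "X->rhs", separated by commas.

  step 2 ⇒ step 3: ACCCBACCCBCBACCBAC ⇒ ACC·CB·CB·CB·AC·ACC·CB·CB·CB·AC·CB·AC·ACC·CB·CB·AC·ACC·CB
    A ↦ ACC
    B ↦ AC
    C ↦ CB

A->ACC, B->AC, C->CB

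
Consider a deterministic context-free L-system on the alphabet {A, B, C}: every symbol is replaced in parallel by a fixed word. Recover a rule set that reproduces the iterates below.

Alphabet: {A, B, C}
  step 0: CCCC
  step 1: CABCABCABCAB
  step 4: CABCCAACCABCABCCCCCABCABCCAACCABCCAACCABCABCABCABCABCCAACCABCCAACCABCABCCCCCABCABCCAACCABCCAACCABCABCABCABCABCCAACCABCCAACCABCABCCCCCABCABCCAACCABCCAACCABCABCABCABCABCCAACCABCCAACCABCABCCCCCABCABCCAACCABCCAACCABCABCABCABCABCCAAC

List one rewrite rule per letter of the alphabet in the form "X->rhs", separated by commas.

  step 0 ⇒ step 1: CCCC ⇒ CAB·CAB·CAB·CAB
    C ↦ CAB
    A ↦ CC  (constrained at step 1)
    B ↦ AAC  (constrained at step 1)

A->CC, B->AAC, C->CAB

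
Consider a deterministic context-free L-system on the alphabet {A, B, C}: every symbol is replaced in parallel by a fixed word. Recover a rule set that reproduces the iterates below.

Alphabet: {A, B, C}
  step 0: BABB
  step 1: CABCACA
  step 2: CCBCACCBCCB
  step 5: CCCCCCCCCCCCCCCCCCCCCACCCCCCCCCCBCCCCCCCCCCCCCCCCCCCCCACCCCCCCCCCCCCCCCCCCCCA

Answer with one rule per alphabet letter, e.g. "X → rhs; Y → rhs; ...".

A->B, B->CA, C->CC

  step 1 ⇒ step 2: CABCACA ⇒ CC·B·CA·CC·B·CC·B
    A ↦ B
    B ↦ CA
    C ↦ CC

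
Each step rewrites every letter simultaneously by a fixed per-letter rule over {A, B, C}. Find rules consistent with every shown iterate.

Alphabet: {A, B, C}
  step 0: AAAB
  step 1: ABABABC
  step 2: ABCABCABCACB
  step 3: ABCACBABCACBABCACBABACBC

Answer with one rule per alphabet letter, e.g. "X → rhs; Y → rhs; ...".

  step 2 ⇒ step 3: ABCABCABCACB ⇒ AB·C·ACB·AB·C·ACB·AB·C·ACB·AB·ACB·C
    A ↦ AB
    B ↦ C
    C ↦ ACB

A->AB, B->C, C->ACB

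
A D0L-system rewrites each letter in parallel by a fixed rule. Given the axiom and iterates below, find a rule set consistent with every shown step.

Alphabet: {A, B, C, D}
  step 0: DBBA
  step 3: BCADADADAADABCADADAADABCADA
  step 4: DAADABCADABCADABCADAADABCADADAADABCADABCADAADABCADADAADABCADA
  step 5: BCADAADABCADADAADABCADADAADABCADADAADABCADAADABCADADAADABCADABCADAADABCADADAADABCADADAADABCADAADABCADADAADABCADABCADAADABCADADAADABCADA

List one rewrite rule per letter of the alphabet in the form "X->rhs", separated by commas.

  step 4 ⇒ step 5: DAADABCADABCADABCADAADABCADADAADABCADABCADAADABCADADAADABCADA ⇒ BC·ADA·ADA·BC·ADA·D·A·ADA·BC·ADA·D·A·ADA·BC·ADA·D·A·ADA·BC·ADA·ADA·BC·ADA·D·A·ADA·BC·ADA·BC·ADA·ADA·BC·ADA·D·A·ADA·BC·ADA·D·A·ADA·BC·ADA·ADA·BC·ADA·D·A·ADA·BC·ADA·BC·ADA·ADA·BC·ADA·D·A·ADA·BC·ADA
    A ↦ ADA
    B ↦ D
    C ↦ A
    D ↦ BC

A->ADA, B->D, C->A, D->BC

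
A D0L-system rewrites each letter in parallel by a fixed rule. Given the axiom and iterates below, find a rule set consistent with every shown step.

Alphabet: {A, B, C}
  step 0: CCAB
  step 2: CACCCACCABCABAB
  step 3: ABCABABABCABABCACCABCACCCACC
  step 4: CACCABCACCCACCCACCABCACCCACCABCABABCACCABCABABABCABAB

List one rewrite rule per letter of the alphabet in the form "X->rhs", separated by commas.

  step 3 ⇒ step 4: ABCABABABCABABCACCABCACCCACC ⇒ C·ACC·AB·C·ACC·C·ACC·C·ACC·AB·C·ACC·C·ACC·AB·C·AB·AB·C·ACC·AB·C·AB·AB·AB·C·AB·AB
    A ↦ C
    B ↦ ACC
    C ↦ AB

A->C, B->ACC, C->AB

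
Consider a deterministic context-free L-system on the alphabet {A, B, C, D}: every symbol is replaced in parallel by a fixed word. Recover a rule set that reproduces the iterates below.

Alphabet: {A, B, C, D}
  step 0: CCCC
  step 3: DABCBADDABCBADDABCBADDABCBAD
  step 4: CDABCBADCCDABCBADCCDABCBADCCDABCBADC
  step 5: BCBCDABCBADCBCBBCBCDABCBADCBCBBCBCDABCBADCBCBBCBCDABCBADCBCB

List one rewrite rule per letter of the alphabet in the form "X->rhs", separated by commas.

A->D, B->A, C->BCB, D->C

  step 4 ⇒ step 5: CDABCBADCCDABCBADCCDABCBADCCDABCBADC ⇒ BCB·C·D·A·BCB·A·D·C·BCB·BCB·C·D·A·BCB·A·D·C·BCB·BCB·C·D·A·BCB·A·D·C·BCB·BCB·C·D·A·BCB·A·D·C·BCB
    A ↦ D
    B ↦ A
    C ↦ BCB
    D ↦ C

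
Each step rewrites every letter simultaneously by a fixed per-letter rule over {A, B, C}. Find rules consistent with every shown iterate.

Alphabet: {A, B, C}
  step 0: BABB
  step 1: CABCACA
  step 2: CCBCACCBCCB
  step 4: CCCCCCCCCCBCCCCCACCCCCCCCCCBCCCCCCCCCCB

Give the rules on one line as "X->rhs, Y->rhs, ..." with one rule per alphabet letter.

A->B, B->CA, C->CC

  step 1 ⇒ step 2: CABCACA ⇒ CC·B·CA·CC·B·CC·B
    A ↦ B
    B ↦ CA
    C ↦ CC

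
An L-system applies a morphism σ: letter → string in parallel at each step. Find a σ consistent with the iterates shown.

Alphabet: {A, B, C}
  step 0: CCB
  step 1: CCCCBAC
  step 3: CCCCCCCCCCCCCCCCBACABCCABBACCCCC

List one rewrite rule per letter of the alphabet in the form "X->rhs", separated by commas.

  step 0 ⇒ step 1: CCB ⇒ CC·CC·BAC
    B ↦ BAC
    C ↦ CC
    A ↦ AB  (constrained at step 1)

A->AB, B->BAC, C->CC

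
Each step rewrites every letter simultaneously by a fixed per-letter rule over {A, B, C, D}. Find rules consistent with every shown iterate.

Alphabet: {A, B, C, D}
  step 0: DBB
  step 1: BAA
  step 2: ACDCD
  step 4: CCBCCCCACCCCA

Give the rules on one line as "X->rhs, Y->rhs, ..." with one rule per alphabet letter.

A->CD, B->A, C->CC, D->B

  step 1 ⇒ step 2: BAA ⇒ A·CD·CD
    A ↦ CD
    B ↦ A
    C ↦ CC  (constrained at step 2)
  step 0 ⇒ step 1: DBB ⇒ B·A·A
    D ↦ B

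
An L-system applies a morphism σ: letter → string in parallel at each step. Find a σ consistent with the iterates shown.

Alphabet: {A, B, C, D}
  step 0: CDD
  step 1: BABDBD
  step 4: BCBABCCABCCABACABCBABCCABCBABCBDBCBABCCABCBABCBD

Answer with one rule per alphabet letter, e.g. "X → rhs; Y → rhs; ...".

  step 0 ⇒ step 1: CDD ⇒ BA·BD·BD
    C ↦ BA
    D ↦ BD
    A ↦ CA  (constrained at step 1)
    B ↦ BC  (constrained at step 1)

A->CA, B->BC, C->BA, D->BD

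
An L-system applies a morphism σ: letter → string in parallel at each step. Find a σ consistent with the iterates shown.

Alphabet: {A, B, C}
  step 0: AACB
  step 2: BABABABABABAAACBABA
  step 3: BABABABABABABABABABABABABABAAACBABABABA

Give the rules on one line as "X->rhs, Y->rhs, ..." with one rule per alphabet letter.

A->BA, B->BA, C->AAC

  step 2 ⇒ step 3: BABABABABABAAACBABA ⇒ BA·BA·BA·BA·BA·BA·BA·BA·BA·BA·BA·BA·BA·BA·AAC·BA·BA·BA·BA
    A ↦ BA
    B ↦ BA
    C ↦ AAC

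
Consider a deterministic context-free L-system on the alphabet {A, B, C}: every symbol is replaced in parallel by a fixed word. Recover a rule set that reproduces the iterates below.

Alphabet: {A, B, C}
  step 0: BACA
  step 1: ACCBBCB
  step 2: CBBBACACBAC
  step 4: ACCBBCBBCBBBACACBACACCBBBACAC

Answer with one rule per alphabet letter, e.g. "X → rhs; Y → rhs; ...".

A->CB, B->AC, C->B

  step 1 ⇒ step 2: ACCBBCB ⇒ CB·B·B·AC·AC·B·AC
    A ↦ CB
    B ↦ AC
    C ↦ B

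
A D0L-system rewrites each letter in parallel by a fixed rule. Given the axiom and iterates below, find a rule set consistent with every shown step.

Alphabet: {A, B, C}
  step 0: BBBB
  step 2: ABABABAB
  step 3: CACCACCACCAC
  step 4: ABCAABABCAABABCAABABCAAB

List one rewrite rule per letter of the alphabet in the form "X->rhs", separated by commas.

  step 3 ⇒ step 4: CACCACCACCAC ⇒ AB·CA·AB·AB·CA·AB·AB·CA·AB·AB·CA·AB
    A ↦ CA
    C ↦ AB
  step 2 ⇒ step 3: ABABABAB ⇒ CA·C·CA·C·CA·C·CA·C
    B ↦ C

A->CA, B->C, C->AB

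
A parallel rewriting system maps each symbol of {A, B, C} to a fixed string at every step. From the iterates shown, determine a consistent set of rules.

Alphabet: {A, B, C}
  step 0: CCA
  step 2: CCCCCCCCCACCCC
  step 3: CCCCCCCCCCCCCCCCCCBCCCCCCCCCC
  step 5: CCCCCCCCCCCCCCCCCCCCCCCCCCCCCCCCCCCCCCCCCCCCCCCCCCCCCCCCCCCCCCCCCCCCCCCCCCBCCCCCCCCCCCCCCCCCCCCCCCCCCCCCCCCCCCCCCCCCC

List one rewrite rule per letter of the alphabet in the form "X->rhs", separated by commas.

A->BCC, B->CA, C->CC

  step 2 ⇒ step 3: CCCCCCCCCACCCC ⇒ CC·CC·CC·CC·CC·CC·CC·CC·CC·BCC·CC·CC·CC·CC
    A ↦ BCC
    C ↦ CC
    B ↦ CA  (constrained at step 3)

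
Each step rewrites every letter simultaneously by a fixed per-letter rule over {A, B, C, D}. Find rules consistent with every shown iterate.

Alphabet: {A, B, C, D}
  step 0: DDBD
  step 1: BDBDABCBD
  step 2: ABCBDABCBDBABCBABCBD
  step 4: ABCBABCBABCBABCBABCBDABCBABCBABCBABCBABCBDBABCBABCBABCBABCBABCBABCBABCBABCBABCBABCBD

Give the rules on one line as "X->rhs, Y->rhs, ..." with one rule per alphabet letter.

  step 1 ⇒ step 2: BDBDABCBD ⇒ ABC·BD·ABC·BD·B·ABC·B·ABC·BD
    A ↦ B
    B ↦ ABC
    C ↦ B
    D ↦ BD

A->B, B->ABC, C->B, D->BD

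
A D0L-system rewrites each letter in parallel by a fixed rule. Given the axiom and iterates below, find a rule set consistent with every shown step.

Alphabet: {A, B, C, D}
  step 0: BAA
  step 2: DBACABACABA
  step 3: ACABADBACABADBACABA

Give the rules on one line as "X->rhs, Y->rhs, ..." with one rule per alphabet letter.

  step 2 ⇒ step 3: DBACABACABA ⇒ A·CA·BA·D·BA·CA·BA·D·BA·CA·BA
    A ↦ BA
    B ↦ CA
    C ↦ D
    D ↦ A

A->BA, B->CA, C->D, D->A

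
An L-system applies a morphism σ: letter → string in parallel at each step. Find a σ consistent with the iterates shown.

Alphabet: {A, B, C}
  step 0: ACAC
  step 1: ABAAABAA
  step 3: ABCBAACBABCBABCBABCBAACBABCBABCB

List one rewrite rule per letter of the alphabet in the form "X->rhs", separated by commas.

  step 0 ⇒ step 1: ACAC ⇒ AB·AA·AB·AA
    A ↦ AB
    C ↦ AA
    B ↦ CB  (constrained at step 1)

A->AB, B->CB, C->AA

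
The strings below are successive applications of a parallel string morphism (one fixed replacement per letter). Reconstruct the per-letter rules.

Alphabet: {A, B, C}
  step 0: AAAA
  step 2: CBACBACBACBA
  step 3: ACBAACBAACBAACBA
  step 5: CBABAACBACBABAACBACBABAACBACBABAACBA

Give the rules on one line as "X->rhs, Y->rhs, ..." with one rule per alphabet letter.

A->BA, B->C, C->A

  step 2 ⇒ step 3: CBACBACBACBA ⇒ A·C·BA·A·C·BA·A·C·BA·A·C·BA
    A ↦ BA
    B ↦ C
    C ↦ A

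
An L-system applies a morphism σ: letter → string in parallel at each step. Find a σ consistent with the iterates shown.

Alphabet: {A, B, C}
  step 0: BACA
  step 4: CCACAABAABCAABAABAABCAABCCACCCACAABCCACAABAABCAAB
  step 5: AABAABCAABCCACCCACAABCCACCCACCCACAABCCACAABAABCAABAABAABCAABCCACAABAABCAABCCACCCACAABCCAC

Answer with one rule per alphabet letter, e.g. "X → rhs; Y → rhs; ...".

A->C, B->AC, C->AAB

  step 4 ⇒ step 5: CCACAABAABCAABAABAABCAABCCACCCACAABCCACAABAABCAAB ⇒ AAB·AAB·C·AAB·C·C·AC·C·C·AC·AAB·C·C·AC·C·C·AC·C·C·AC·AAB·C·C·AC·AAB·AAB·C·AAB·AAB·AAB·C·AAB·C·C·AC·AAB·AAB·C·AAB·C·C·AC·C·C·AC·AAB·C·C·AC
    A ↦ C
    B ↦ AC
    C ↦ AAB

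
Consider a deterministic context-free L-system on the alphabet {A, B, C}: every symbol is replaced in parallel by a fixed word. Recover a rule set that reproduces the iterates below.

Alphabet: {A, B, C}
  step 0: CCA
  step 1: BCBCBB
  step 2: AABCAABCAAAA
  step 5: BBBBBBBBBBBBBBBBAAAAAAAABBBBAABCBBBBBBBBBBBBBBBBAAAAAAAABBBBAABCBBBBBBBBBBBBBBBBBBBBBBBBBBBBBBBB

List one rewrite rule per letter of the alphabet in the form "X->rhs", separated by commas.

A->BB, B->AA, C->BC

  step 1 ⇒ step 2: BCBCBB ⇒ AA·BC·AA·BC·AA·AA
    B ↦ AA
    C ↦ BC
  step 0 ⇒ step 1: CCA ⇒ BC·BC·BB
    A ↦ BB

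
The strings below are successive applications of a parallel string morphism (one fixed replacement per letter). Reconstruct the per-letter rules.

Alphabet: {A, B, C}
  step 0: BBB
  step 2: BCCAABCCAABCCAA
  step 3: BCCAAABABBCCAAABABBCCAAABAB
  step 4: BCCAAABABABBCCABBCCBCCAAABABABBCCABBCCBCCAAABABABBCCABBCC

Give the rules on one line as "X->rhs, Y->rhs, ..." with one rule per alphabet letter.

A->AB, B->BCC, C->A

  step 3 ⇒ step 4: BCCAAABABBCCAAABABBCCAAABAB ⇒ BCC·A·A·AB·AB·AB·BCC·AB·BCC·BCC·A·A·AB·AB·AB·BCC·AB·BCC·BCC·A·A·AB·AB·AB·BCC·AB·BCC
    A ↦ AB
    B ↦ BCC
    C ↦ A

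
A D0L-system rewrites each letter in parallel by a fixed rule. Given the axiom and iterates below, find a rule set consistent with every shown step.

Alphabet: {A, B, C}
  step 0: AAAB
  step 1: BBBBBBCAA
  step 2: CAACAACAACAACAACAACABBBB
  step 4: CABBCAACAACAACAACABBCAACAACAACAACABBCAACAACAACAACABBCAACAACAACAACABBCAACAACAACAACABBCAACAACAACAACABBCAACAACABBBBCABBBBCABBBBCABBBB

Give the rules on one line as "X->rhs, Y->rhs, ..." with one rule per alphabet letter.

A->BB, B->CAA, C->CA

  step 1 ⇒ step 2: BBBBBBCAA ⇒ CAA·CAA·CAA·CAA·CAA·CAA·CA·BB·BB
    A ↦ BB
    B ↦ CAA
    C ↦ CA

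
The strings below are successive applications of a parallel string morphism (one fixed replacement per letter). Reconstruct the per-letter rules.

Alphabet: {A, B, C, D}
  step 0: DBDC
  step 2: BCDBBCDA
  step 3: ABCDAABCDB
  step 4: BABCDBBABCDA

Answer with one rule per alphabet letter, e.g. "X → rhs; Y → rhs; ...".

A->B, B->A, C->B, D->CD

  step 3 ⇒ step 4: ABCDAABCDB ⇒ B·A·B·CD·B·B·A·B·CD·A
    A ↦ B
    B ↦ A
    C ↦ B
    D ↦ CD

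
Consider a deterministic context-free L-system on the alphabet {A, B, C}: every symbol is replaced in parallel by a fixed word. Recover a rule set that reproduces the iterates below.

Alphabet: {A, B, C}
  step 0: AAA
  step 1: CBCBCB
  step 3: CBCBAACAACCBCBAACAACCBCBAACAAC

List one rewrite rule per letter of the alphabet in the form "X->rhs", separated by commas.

A->CB, B->C, C->AAC

  step 0 ⇒ step 1: AAA ⇒ CB·CB·CB
    A ↦ CB
    B ↦ C  (constrained at step 1)
    C ↦ AAC  (constrained at step 1)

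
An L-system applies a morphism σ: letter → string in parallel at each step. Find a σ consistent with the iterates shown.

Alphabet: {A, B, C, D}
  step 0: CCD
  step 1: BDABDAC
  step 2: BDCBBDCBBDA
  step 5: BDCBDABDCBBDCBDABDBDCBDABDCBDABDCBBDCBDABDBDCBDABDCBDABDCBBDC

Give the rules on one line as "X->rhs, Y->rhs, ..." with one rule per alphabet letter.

A->B, B->BD, C->BDA, D->C

  step 1 ⇒ step 2: BDABDAC ⇒ BD·C·B·BD·C·B·BDA
    A ↦ B
    B ↦ BD
    C ↦ BDA
    D ↦ C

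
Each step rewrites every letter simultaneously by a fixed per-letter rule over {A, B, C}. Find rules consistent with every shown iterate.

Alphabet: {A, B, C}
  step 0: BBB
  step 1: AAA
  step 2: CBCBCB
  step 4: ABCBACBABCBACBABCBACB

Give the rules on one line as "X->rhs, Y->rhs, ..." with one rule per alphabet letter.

A->CB, B->A, C->BCB

  step 1 ⇒ step 2: AAA ⇒ CB·CB·CB
    A ↦ CB
  step 0 ⇒ step 1: BBB ⇒ A·A·A
    B ↦ A
    C ↦ BCB  (constrained at step 2)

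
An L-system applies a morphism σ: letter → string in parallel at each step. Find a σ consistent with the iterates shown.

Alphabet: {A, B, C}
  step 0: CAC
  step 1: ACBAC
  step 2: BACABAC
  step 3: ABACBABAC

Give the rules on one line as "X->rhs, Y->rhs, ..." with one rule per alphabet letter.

  step 2 ⇒ step 3: BACABAC ⇒ A·B·AC·B·A·B·AC
    A ↦ B
    B ↦ A
    C ↦ AC

A->B, B->A, C->AC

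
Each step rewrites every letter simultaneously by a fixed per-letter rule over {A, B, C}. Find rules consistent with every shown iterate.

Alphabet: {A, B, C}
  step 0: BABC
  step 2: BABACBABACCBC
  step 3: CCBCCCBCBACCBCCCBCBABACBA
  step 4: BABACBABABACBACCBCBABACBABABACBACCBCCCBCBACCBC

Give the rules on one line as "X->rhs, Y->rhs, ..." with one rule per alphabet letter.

A->CBC, B->C, C->BA

  step 3 ⇒ step 4: CCBCCCBCBACCBCCCBCBABACBA ⇒ BA·BA·C·BA·BA·BA·C·BA·C·CBC·BA·BA·C·BA·BA·BA·C·BA·C·CBC·C·CBC·BA·C·CBC
    A ↦ CBC
    B ↦ C
    C ↦ BA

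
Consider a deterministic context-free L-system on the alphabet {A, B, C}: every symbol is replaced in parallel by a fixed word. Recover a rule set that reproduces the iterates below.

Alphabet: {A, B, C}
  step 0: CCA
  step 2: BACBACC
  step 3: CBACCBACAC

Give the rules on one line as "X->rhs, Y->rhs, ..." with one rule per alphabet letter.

  step 2 ⇒ step 3: BACBACC ⇒ C·B·AC·C·B·AC·AC
    A ↦ B
    B ↦ C
    C ↦ AC

A->B, B->C, C->AC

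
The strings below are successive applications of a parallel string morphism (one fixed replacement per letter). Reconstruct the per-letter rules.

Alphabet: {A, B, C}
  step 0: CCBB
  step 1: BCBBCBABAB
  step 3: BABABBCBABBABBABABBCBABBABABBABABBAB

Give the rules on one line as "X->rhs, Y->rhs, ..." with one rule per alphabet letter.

  step 0 ⇒ step 1: CCBB ⇒ BCB·BCB·AB·AB
    B ↦ AB
    C ↦ BCB
    A ↦ B  (constrained at step 1)

A->B, B->AB, C->BCB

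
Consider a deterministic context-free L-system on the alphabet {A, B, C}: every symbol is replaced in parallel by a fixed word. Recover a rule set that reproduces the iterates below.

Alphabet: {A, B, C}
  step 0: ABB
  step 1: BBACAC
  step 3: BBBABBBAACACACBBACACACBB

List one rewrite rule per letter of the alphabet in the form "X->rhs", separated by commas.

A->BB, B->AC, C->BA

  step 0 ⇒ step 1: ABB ⇒ BB·AC·AC
    A ↦ BB
    B ↦ AC
    C ↦ BA  (constrained at step 1)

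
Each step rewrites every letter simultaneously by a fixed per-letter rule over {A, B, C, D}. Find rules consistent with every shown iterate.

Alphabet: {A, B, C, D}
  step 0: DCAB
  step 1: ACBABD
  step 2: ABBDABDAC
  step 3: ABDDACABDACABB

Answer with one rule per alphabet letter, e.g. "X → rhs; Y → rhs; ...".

  step 2 ⇒ step 3: ABBDABDAC ⇒ AB·D·D·AC·AB·D·AC·AB·B
    A ↦ AB
    B ↦ D
    C ↦ B
    D ↦ AC

A->AB, B->D, C->B, D->AC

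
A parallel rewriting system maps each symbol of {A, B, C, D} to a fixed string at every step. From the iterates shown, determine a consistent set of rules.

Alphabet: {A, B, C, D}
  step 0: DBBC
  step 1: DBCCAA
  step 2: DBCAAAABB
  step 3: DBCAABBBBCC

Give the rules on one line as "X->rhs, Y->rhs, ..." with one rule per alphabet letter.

  step 2 ⇒ step 3: DBCAAAABB ⇒ DB·C·AA·B·B·B·B·C·C
    A ↦ B
    B ↦ C
    C ↦ AA
    D ↦ DB

A->B, B->C, C->AA, D->DB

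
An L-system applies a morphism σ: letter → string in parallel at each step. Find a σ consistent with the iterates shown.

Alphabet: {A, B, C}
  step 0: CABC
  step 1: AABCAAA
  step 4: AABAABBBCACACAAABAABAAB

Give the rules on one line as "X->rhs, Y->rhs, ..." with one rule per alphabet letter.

A->B, B->CA, C->AA

  step 0 ⇒ step 1: CABC ⇒ AA·B·CA·AA
    A ↦ B
    B ↦ CA
    C ↦ AA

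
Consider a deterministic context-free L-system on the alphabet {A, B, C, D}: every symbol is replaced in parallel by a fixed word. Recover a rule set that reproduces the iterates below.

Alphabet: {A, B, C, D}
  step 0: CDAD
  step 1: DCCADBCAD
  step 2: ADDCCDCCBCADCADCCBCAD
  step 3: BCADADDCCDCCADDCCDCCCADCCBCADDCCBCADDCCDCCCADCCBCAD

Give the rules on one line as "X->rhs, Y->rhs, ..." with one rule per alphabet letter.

A->BC, B->CA, C->DCC, D->AD

  step 2 ⇒ step 3: ADDCCDCCBCADCADCCBCAD ⇒ BC·AD·AD·DCC·DCC·AD·DCC·DCC·CA·DCC·BC·AD·DCC·BC·AD·DCC·DCC·CA·DCC·BC·AD
    A ↦ BC
    B ↦ CA
    C ↦ DCC
    D ↦ AD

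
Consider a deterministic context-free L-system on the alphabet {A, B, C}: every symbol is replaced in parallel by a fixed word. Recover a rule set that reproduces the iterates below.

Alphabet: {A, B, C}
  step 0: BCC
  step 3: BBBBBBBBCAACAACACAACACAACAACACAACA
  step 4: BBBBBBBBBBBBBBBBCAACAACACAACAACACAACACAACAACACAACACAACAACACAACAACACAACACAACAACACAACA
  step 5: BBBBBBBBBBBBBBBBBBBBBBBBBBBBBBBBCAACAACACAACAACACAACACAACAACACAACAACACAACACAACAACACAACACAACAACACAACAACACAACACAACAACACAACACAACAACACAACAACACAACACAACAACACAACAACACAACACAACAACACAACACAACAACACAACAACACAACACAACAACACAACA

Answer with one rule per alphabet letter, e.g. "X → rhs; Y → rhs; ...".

  step 4 ⇒ step 5: BBBBBBBBBBBBBBBBCAACAACACAACAACACAACACAACAACACAACACAACAACACAACAACACAACACAACAACACAACA ⇒ BB·BB·BB·BB·BB·BB·BB·BB·BB·BB·BB·BB·BB·BB·BB·BB·CA·ACA·ACA·CA·ACA·ACA·CA·ACA·CA·ACA·ACA·CA·ACA·ACA·CA·ACA·CA·ACA·ACA·CA·ACA·CA·ACA·ACA·CA·ACA·ACA·CA·ACA·CA·ACA·ACA·CA·ACA·CA·ACA·ACA·CA·ACA·ACA·CA·ACA·CA·ACA·ACA·CA·ACA·ACA·CA·ACA·CA·ACA·ACA·CA·ACA·CA·ACA·ACA·CA·ACA·ACA·CA·ACA·CA·ACA·ACA·CA·ACA
    A ↦ ACA
    B ↦ BB
    C ↦ CA

A->ACA, B->BB, C->CA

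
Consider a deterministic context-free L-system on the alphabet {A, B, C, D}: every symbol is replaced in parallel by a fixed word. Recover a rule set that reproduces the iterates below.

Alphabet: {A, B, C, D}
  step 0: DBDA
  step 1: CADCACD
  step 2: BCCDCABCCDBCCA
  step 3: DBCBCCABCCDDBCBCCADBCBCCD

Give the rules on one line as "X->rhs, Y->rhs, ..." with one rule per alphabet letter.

  step 2 ⇒ step 3: BCCDCABCCDBCCA ⇒ D·BC·BC·CA·BC·CD·D·BC·BC·CA·D·BC·BC·CD
    A ↦ CD
    B ↦ D
    C ↦ BC
    D ↦ CA

A->CD, B->D, C->BC, D->CA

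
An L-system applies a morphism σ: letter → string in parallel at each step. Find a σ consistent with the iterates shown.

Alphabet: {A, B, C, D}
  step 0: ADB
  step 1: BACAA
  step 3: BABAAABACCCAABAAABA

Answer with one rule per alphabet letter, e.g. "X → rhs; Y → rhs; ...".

A->BA, B->AA, C->DDD, D->C

  step 0 ⇒ step 1: ADB ⇒ BA·C·AA
    A ↦ BA
    B ↦ AA
    D ↦ C
    C ↦ DDD  (constrained at step 1)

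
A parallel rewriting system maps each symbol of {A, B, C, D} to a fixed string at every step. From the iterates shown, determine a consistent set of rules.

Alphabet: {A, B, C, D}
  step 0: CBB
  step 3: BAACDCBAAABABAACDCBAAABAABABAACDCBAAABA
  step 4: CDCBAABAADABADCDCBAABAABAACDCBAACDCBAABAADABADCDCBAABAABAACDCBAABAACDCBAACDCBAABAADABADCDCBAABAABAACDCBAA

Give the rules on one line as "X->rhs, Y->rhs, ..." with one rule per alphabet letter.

A->BAA, B->CDC, C->D, D->ABA

  step 3 ⇒ step 4: BAACDCBAAABABAACDCBAAABAABABAACDCBAAABA ⇒ CDC·BAA·BAA·D·ABA·D·CDC·BAA·BAA·BAA·CDC·BAA·CDC·BAA·BAA·D·ABA·D·CDC·BAA·BAA·BAA·CDC·BAA·BAA·CDC·BAA·CDC·BAA·BAA·D·ABA·D·CDC·BAA·BAA·BAA·CDC·BAA
    A ↦ BAA
    B ↦ CDC
    C ↦ D
    D ↦ ABA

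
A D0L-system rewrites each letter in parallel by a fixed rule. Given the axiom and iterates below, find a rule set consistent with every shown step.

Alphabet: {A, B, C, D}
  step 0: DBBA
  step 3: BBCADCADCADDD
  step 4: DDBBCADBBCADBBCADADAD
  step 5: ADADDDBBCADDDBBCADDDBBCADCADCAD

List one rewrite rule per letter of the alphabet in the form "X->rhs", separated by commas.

  step 4 ⇒ step 5: DDBBCADBBCADBBCADADAD ⇒ AD·AD·D·D·BB·C·AD·D·D·BB·C·AD·D·D·BB·C·AD·C·AD·C·AD
    A ↦ C
    B ↦ D
    C ↦ BB
    D ↦ AD

A->C, B->D, C->BB, D->AD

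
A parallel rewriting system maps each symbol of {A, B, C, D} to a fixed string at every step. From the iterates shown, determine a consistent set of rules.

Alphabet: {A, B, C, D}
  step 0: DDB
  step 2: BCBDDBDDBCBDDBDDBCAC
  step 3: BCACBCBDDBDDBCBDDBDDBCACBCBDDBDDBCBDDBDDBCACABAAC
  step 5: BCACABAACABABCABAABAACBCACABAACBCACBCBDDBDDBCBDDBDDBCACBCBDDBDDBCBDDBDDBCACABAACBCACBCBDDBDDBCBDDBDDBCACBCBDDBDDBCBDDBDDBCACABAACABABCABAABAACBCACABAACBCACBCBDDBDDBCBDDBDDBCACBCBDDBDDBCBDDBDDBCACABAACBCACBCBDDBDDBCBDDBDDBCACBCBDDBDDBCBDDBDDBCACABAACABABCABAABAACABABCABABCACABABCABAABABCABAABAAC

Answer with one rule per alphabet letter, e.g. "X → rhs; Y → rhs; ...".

A->ABA, B->BC, C->AC, D->BDD

  step 2 ⇒ step 3: BCBDDBDDBCBDDBDDBCAC ⇒ BC·AC·BC·BDD·BDD·BC·BDD·BDD·BC·AC·BC·BDD·BDD·BC·BDD·BDD·BC·AC·ABA·AC
    A ↦ ABA
    B ↦ BC
    C ↦ AC
    D ↦ BDD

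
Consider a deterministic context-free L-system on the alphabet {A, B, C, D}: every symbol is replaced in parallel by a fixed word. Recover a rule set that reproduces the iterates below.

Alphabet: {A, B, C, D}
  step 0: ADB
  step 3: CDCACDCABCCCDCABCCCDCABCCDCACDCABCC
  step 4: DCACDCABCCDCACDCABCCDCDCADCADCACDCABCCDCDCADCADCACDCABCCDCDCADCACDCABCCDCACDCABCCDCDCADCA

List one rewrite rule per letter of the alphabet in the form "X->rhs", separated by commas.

A->BCC, B->DC, C->DCA, D->C

  step 3 ⇒ step 4: CDCACDCABCCCDCABCCCDCABCCDCACDCABCC ⇒ DCA·C·DCA·BCC·DCA·C·DCA·BCC·DC·DCA·DCA·DCA·C·DCA·BCC·DC·DCA·DCA·DCA·C·DCA·BCC·DC·DCA·DCA·C·DCA·BCC·DCA·C·DCA·BCC·DC·DCA·DCA
    A ↦ BCC
    B ↦ DC
    C ↦ DCA
    D ↦ C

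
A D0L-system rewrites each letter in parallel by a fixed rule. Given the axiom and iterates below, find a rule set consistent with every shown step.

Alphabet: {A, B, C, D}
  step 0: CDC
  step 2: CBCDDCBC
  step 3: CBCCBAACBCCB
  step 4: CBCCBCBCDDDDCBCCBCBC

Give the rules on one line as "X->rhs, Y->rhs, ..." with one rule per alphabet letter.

  step 3 ⇒ step 4: CBCCBAACBCCB ⇒ CB·C·CB·CB·C·DD·DD·CB·C·CB·CB·C
    A ↦ DD
    B ↦ C
    C ↦ CB
  step 2 ⇒ step 3: CBCDDCBC ⇒ CB·C·CB·A·A·CB·C·CB
    D ↦ A

A->DD, B->C, C->CB, D->A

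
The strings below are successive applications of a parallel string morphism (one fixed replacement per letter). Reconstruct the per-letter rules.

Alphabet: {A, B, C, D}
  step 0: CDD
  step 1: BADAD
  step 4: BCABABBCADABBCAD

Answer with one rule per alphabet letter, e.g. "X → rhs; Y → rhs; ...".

A->C, B->AB, C->B, D->AD

  step 0 ⇒ step 1: CDD ⇒ B·AD·AD
    C ↦ B
    D ↦ AD
    A ↦ C  (constrained at step 1)
    B ↦ AB  (constrained at step 1)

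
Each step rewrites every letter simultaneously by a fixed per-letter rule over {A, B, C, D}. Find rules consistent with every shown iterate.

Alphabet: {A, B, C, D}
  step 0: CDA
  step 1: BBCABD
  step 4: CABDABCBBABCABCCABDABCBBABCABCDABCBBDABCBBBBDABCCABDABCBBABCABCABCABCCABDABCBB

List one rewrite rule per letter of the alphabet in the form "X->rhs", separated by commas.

A->D, B->ABC, C->BB, D->CAB

  step 0 ⇒ step 1: CDA ⇒ BB·CAB·D
    A ↦ D
    C ↦ BB
    D ↦ CAB
    B ↦ ABC  (constrained at step 1)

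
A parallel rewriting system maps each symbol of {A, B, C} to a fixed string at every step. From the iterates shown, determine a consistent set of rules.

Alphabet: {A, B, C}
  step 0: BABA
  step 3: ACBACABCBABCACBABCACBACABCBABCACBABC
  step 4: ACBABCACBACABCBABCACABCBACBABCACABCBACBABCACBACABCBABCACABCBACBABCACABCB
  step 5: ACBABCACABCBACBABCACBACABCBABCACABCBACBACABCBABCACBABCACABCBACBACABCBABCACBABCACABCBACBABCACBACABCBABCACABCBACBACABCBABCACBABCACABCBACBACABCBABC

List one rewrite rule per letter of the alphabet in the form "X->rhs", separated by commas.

A->AC, B->ABC, C->B

  step 4 ⇒ step 5: ACBABCACBACABCBABCACABCBACBABCACABCBACBABCACBACABCBABCACABCBACBABCACABCB ⇒ AC·B·ABC·AC·ABC·B·AC·B·ABC·AC·B·AC·ABC·B·ABC·AC·ABC·B·AC·B·AC·ABC·B·ABC·AC·B·ABC·AC·ABC·B·AC·B·AC·ABC·B·ABC·AC·B·ABC·AC·ABC·B·AC·B·ABC·AC·B·AC·ABC·B·ABC·AC·ABC·B·AC·B·AC·ABC·B·ABC·AC·B·ABC·AC·ABC·B·AC·B·AC·ABC·B·ABC
    A ↦ AC
    B ↦ ABC
    C ↦ B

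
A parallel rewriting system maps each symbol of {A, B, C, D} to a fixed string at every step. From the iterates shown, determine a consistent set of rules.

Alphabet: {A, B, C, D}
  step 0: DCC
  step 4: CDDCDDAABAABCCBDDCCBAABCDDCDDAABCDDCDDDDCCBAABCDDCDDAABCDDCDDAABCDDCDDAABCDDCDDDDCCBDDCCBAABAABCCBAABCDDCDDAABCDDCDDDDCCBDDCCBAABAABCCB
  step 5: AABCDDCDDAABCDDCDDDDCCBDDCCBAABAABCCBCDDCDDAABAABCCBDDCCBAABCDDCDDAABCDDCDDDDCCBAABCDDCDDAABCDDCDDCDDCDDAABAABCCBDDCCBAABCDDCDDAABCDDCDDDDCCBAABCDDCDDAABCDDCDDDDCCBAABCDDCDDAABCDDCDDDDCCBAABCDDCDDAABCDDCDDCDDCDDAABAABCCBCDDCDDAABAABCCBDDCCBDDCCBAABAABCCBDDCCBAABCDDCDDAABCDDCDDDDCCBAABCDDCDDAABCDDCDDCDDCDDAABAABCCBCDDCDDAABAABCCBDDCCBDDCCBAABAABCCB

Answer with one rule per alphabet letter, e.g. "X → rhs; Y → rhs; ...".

  step 4 ⇒ step 5: CDDCDDAABAABCCBDDCCBAABCDDCDDAABCDDCDDDDCCBAABCDDCDDAABCDDCDDAABCDDCDDAABCDDCDDDDCCBDDCCBAABAABCCBAABCDDCDDAABCDDCDDDDCCBDDCCBAABAABCCB ⇒ AAB·CDD·CDD·AAB·CDD·CDD·D·D·CCB·D·D·CCB·AAB·AAB·CCB·CDD·CDD·AAB·AAB·CCB·D·D·CCB·AAB·CDD·CDD·AAB·CDD·CDD·D·D·CCB·AAB·CDD·CDD·AAB·CDD·CDD·CDD·CDD·AAB·AAB·CCB·D·D·CCB·AAB·CDD·CDD·AAB·CDD·CDD·D·D·CCB·AAB·CDD·CDD·AAB·CDD·CDD·D·D·CCB·AAB·CDD·CDD·AAB·CDD·CDD·D·D·CCB·AAB·CDD·CDD·AAB·CDD·CDD·CDD·CDD·AAB·AAB·CCB·CDD·CDD·AAB·AAB·CCB·D·D·CCB·D·D·CCB·AAB·AAB·CCB·D·D·CCB·AAB·CDD·CDD·AAB·CDD·CDD·D·D·CCB·AAB·CDD·CDD·AAB·CDD·CDD·CDD·CDD·AAB·AAB·CCB·CDD·CDD·AAB·AAB·CCB·D·D·CCB·D·D·CCB·AAB·AAB·CCB
    A ↦ D
    B ↦ CCB
    C ↦ AAB
    D ↦ CDD

A->D, B->CCB, C->AAB, D->CDD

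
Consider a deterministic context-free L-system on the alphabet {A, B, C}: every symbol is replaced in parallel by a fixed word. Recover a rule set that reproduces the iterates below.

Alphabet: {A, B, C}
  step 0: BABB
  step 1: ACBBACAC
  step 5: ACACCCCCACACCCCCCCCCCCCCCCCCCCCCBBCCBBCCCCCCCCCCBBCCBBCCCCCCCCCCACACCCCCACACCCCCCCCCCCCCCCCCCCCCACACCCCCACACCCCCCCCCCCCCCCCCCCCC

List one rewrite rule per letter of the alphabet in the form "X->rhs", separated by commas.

  step 0 ⇒ step 1: BABB ⇒ AC·BB·AC·AC
    A ↦ BB
    B ↦ AC
    C ↦ CC  (constrained at step 1)

A->BB, B->AC, C->CC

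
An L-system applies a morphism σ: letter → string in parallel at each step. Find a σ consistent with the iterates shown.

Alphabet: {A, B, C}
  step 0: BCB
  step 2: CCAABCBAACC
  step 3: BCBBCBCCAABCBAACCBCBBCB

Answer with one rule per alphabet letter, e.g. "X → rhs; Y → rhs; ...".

  step 2 ⇒ step 3: CCAABCBAACC ⇒ BCB·BCB·C·C·AA·BCB·AA·C·C·BCB·BCB
    A ↦ C
    B ↦ AA
    C ↦ BCB

A->C, B->AA, C->BCB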